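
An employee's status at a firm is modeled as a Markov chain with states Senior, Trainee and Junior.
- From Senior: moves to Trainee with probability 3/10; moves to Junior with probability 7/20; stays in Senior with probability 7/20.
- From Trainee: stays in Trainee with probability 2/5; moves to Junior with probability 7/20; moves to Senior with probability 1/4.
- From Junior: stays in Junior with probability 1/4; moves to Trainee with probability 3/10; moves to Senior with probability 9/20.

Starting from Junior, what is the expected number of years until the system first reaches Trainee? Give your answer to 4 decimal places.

3.3333

Let t(s) be the expected number of years to first reach Trainee from state s, with t(Trainee) = 0. Conditioning on the first year:
t(Senior) = 1 + 0.35·t(Senior) + 0.35·t(Junior)
t(Junior) = 1 + 0.45·t(Senior) + 0.25·t(Junior)
Solving: t(Senior) = 3.3333, t(Junior) = 3.3333.
Expected years from Junior to Trainee: 3.3333.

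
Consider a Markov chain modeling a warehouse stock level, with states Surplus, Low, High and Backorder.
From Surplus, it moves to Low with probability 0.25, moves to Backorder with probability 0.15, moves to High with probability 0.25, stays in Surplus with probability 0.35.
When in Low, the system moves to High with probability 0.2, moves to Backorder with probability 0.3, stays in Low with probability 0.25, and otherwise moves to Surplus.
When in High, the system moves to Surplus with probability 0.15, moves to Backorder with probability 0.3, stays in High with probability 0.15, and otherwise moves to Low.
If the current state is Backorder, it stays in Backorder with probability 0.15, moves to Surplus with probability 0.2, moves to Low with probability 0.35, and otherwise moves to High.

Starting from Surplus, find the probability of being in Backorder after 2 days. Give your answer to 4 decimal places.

0.2250

Propagate the distribution vector 2 days from Surplus.
After 0 days: (1.0000, 0.0000, 0.0000, 0.0000)
After 1 day: (0.3500, 0.2500, 0.2500, 0.1500)
After 2 days: (0.2525, 0.3025, 0.2200, 0.2250)
P(in Backorder after 2 days) = 0.2250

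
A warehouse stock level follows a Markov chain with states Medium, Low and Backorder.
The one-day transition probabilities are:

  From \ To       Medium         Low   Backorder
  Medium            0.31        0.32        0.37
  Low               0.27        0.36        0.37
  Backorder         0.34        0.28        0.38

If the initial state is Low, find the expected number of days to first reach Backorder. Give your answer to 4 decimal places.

2.7027

Let t(s) be the expected number of days to first reach Backorder from state s, with t(Backorder) = 0. Conditioning on the first day:
t(Medium) = 1 + 0.31·t(Medium) + 0.32·t(Low)
t(Low) = 1 + 0.27·t(Medium) + 0.36·t(Low)
Solving: t(Medium) = 2.7027, t(Low) = 2.7027.
Expected days from Low to Backorder: 2.7027.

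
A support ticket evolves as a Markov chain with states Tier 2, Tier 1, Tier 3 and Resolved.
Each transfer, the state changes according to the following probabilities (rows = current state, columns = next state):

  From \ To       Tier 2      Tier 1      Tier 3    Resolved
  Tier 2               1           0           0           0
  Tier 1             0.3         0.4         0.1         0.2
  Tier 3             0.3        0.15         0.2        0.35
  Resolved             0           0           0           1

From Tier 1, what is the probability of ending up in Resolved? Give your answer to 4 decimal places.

0.4194

Let h(s) be the probability of absorption at Resolved starting from transient state s. Then h(Resolved) = 1 and h(Tier 2) = 0. By first-step analysis:
h(Tier 1) = 0.3·0 + 0.4·h(Tier 1) + 0.1·h(Tier 3) + 0.2·1
h(Tier 3) = 0.3·0 + 0.15·h(Tier 1) + 0.2·h(Tier 3) + 0.35·1
Solving: h(Tier 1) = 0.4194, h(Tier 3) = 0.5161.
Starting from Tier 1, the probability is 0.4194.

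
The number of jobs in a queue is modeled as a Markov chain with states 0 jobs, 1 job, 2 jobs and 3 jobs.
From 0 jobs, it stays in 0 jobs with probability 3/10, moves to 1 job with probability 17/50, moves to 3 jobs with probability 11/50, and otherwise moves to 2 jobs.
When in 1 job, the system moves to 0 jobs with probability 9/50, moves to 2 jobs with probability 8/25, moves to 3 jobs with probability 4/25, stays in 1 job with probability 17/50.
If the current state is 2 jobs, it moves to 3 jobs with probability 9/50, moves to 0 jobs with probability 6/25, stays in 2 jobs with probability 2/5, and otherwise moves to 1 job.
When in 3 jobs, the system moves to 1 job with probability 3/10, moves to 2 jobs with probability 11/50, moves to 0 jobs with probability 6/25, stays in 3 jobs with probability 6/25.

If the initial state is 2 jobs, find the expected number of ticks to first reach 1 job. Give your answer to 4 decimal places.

Let t(s) be the expected number of ticks to first reach 1 job from state s, with t(1 job) = 0. Conditioning on the first tick:
t(0 jobs) = 1 + 0.3·t(0 jobs) + 0.14·t(2 jobs) + 0.22·t(3 jobs)
t(2 jobs) = 1 + 0.24·t(0 jobs) + 0.4·t(2 jobs) + 0.18·t(3 jobs)
t(3 jobs) = 1 + 0.24·t(0 jobs) + 0.22·t(2 jobs) + 0.24·t(3 jobs)
Solving: t(0 jobs) = 3.3629, t(2 jobs) = 4.0794, t(3 jobs) = 3.5586.
Expected ticks from 2 jobs to 1 job: 4.0794.

4.0794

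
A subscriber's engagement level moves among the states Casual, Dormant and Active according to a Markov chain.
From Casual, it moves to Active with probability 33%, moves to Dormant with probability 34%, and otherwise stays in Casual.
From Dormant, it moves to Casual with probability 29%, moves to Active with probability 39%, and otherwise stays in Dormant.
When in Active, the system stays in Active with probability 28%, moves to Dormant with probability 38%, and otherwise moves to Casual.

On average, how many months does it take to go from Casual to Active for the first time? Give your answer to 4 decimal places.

Let t(s) be the expected number of months to first reach Active from state s, with t(Active) = 0. Conditioning on the first month:
t(Casual) = 1 + 0.33·t(Casual) + 0.34·t(Dormant)
t(Dormant) = 1 + 0.29·t(Casual) + 0.32·t(Dormant)
Solving: t(Casual) = 2.8571, t(Dormant) = 2.6891.
Expected months from Casual to Active: 2.8571.

2.8571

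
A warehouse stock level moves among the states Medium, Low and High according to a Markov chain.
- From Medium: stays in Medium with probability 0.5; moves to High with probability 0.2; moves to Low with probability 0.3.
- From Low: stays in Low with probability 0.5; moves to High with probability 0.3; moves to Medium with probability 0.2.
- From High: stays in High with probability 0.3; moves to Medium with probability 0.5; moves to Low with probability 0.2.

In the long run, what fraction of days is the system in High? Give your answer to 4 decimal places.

0.2603

Let the stationary distribution be π with π = πP and π_1 + π_2 + π_3 = 1.
π_1 = 0.5·π_1 + 0.2·π_2 + 0.5·π_3
π_2 = 0.3·π_1 + 0.5·π_2 + 0.2·π_3
Solving with the normalization constraint gives π = (0.3973, 0.3425, 0.2603).
So the stationary probability of High is 0.2603.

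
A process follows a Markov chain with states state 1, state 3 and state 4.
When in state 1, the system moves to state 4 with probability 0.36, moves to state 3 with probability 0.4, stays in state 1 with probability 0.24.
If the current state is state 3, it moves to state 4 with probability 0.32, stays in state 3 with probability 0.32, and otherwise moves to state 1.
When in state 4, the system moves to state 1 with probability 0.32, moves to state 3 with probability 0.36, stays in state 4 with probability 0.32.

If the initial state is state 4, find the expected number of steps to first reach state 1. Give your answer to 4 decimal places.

Let t(s) be the expected number of steps to first reach state 1 from state s, with t(state 1) = 0. Conditioning on the first step:
t(state 3) = 1 + 0.32·t(state 3) + 0.32·t(state 4)
t(state 4) = 1 + 0.36·t(state 3) + 0.32·t(state 4)
Solving: t(state 3) = 2.8802, t(state 4) = 2.9954.
Expected steps from state 4 to state 1: 2.9954.

2.9954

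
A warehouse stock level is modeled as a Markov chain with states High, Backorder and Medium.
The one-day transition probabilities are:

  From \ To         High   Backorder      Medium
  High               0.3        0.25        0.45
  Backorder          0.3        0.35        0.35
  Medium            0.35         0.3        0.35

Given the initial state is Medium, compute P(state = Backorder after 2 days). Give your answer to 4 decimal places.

0.2975

Sum over the intermediate state after 1 day:
P = P(Medium→High)·P(High→Backorder) + P(Medium→Backorder)·P(Backorder→Backorder) + P(Medium→Medium)·P(Medium→Backorder)
  = 0.35×0.25 + 0.3×0.35 + 0.35×0.3
  = 0.0875 + 0.1050 + 0.1050 = 0.2975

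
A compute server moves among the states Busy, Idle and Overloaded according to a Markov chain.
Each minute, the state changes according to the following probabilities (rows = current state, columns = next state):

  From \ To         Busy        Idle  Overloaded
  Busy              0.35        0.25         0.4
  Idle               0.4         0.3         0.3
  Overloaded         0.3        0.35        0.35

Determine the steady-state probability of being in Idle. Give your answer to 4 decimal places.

Let the stationary distribution be π with π = πP and π_1 + π_2 + π_3 = 1.
π_1 = 0.35·π_1 + 0.4·π_2 + 0.3·π_3
π_2 = 0.25·π_1 + 0.3·π_2 + 0.35·π_3
Solving with the normalization constraint gives π = (0.3474, 0.3002, 0.3524).
So the stationary probability of Idle is 0.3002.

0.3002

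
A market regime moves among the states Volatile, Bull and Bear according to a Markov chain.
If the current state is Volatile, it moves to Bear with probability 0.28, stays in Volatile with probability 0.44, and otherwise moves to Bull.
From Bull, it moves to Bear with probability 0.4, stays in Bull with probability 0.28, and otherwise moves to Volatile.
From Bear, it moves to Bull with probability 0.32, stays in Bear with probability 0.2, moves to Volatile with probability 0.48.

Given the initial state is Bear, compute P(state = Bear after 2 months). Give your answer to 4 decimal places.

0.3024

Sum over the intermediate state after 1 month:
P = P(Bear→Volatile)·P(Volatile→Bear) + P(Bear→Bull)·P(Bull→Bear) + P(Bear→Bear)·P(Bear→Bear)
  = 0.48×0.28 + 0.32×0.4 + 0.2×0.2
  = 0.1344 + 0.1280 + 0.0400 = 0.3024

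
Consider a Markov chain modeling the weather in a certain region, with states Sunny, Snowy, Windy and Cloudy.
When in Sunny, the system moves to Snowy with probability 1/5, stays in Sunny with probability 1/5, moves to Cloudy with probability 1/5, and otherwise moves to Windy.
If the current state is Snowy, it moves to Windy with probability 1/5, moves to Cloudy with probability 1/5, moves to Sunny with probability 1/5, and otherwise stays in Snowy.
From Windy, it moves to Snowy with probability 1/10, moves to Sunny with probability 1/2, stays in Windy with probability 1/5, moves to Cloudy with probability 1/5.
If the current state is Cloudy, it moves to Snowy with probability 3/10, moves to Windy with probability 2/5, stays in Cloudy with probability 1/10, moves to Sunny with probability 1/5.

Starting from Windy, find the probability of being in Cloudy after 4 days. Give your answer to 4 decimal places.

0.1818

Propagate the distribution vector 4 days from Windy.
After 0 days: (0.0000, 0.0000, 1.0000, 0.0000)
After 1 day: (0.5000, 0.1000, 0.2000, 0.2000)
After 2 days: (0.2600, 0.2200, 0.3400, 0.1800)
After 3 days: (0.3020, 0.2280, 0.2880, 0.1820)
After 4 days: (0.2864, 0.2350, 0.2968, 0.1818)
P(in Cloudy after 4 days) = 0.1818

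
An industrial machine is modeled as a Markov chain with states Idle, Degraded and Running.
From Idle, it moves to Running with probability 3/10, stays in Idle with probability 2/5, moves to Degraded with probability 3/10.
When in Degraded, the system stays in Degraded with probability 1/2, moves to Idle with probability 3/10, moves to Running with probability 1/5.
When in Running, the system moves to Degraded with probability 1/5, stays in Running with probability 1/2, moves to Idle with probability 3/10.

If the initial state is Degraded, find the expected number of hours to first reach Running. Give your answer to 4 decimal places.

Let t(s) be the expected number of hours to first reach Running from state s, with t(Running) = 0. Conditioning on the first hour:
t(Idle) = 1 + 0.4·t(Idle) + 0.3·t(Degraded)
t(Degraded) = 1 + 0.3·t(Idle) + 0.5·t(Degraded)
Solving: t(Idle) = 3.8095, t(Degraded) = 4.2857.
Expected hours from Degraded to Running: 4.2857.

4.2857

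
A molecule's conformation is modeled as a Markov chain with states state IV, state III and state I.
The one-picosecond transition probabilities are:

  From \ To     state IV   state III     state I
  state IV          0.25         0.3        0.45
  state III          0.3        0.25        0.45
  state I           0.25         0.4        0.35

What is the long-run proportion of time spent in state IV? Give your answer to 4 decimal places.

Let the stationary distribution be π with π = πP and π_1 + π_2 + π_3 = 1.
π_1 = 0.25·π_1 + 0.3·π_2 + 0.25·π_3
π_2 = 0.3·π_1 + 0.25·π_2 + 0.4·π_3
Solving with the normalization constraint gives π = (0.2662, 0.3247, 0.4091).
So the stationary probability of state IV is 0.2662.

0.2662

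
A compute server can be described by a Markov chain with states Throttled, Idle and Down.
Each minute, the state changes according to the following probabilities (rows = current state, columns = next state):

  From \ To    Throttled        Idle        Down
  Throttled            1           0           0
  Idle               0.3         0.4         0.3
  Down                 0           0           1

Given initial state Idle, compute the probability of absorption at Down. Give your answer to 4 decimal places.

0.5000

Let h(s) be the probability of absorption at Down starting from transient state s. Then h(Down) = 1 and h(Throttled) = 0. By first-step analysis:
h(Idle) = 0.3·0 + 0.4·h(Idle) + 0.3·1
Solving: h(Idle) = 0.5000.
Starting from Idle, the probability is 0.5000.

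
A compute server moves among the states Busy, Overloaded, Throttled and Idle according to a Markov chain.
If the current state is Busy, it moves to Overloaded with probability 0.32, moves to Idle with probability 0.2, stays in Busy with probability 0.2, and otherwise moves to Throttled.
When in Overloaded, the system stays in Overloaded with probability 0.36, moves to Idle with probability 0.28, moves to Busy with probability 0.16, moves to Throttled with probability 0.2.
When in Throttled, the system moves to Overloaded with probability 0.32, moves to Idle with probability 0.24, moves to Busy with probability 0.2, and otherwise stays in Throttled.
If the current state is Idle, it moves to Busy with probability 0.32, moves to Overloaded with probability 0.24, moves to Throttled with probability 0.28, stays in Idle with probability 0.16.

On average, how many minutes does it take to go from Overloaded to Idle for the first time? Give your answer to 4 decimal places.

Let t(s) be the expected number of minutes to first reach Idle from state s, with t(Idle) = 0. Conditioning on the first minute:
t(Busy) = 1 + 0.2·t(Busy) + 0.32·t(Overloaded) + 0.28·t(Throttled)
t(Overloaded) = 1 + 0.16·t(Busy) + 0.36·t(Overloaded) + 0.2·t(Throttled)
t(Throttled) = 1 + 0.2·t(Busy) + 0.32·t(Overloaded) + 0.24·t(Throttled)
Solving: t(Busy) = 4.2299, t(Overloaded) = 3.8910, t(Throttled) = 4.0672.
Expected minutes from Overloaded to Idle: 3.8910.

3.8910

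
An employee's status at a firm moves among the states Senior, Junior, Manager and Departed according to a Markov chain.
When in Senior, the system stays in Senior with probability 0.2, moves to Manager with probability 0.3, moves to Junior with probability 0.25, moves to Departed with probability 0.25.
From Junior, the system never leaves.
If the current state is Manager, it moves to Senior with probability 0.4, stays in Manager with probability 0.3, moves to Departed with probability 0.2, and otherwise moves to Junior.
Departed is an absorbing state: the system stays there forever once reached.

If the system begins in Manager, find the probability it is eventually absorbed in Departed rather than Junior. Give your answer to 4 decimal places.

Let h(s) be the probability of absorption at Departed starting from transient state s. Then h(Departed) = 1 and h(Junior) = 0. By first-step analysis:
h(Senior) = 0.2·h(Senior) + 0.25·0 + 0.3·h(Manager) + 0.25·1
h(Manager) = 0.4·h(Senior) + 0.1·0 + 0.3·h(Manager) + 0.2·1
Solving: h(Senior) = 0.5341, h(Manager) = 0.5909.
Starting from Manager, the probability is 0.5909.

0.5909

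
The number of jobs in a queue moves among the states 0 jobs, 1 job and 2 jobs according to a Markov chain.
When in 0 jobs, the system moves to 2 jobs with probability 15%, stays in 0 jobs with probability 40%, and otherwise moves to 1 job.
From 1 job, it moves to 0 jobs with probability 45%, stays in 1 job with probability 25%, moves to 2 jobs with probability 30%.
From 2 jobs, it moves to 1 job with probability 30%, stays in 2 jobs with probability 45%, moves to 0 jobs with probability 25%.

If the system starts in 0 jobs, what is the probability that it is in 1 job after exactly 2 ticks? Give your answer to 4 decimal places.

0.3375

Sum over the intermediate state after 1 tick:
P = P(0 jobs→0 jobs)·P(0 jobs→1 job) + P(0 jobs→1 job)·P(1 job→1 job) + P(0 jobs→2 jobs)·P(2 jobs→1 job)
  = 0.4×0.45 + 0.45×0.25 + 0.15×0.3
  = 0.1800 + 0.1125 + 0.0450 = 0.3375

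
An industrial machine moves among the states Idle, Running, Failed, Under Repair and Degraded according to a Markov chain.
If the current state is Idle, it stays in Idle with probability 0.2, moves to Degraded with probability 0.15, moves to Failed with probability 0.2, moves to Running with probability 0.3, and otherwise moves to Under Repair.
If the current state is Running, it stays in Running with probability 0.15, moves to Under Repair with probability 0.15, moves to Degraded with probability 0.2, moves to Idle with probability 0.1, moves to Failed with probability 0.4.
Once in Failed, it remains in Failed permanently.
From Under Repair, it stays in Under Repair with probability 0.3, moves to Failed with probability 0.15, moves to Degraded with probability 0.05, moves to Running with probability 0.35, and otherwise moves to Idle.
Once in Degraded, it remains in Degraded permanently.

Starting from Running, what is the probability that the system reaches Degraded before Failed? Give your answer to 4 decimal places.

Let h(s) be the probability of absorption at Degraded starting from transient state s. Then h(Degraded) = 1 and h(Failed) = 0. By first-step analysis:
h(Idle) = 0.2·h(Idle) + 0.3·h(Running) + 0.2·0 + 0.15·h(Under Repair) + 0.15·1
h(Running) = 0.1·h(Idle) + 0.15·h(Running) + 0.4·0 + 0.15·h(Under Repair) + 0.2·1
h(Under Repair) = 0.15·h(Idle) + 0.35·h(Running) + 0.15·0 + 0.3·h(Under Repair) + 0.05·1
Solving: h(Idle) = 0.3732, h(Running) = 0.3355, h(Under Repair) = 0.3191.
Starting from Running, the probability is 0.3355.

0.3355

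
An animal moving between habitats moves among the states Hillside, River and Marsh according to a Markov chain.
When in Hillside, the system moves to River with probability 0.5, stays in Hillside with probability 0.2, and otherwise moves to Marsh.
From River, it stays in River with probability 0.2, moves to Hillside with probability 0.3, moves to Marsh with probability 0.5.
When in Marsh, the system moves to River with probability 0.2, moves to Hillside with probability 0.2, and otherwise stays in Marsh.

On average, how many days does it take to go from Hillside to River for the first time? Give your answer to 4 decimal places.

2.6923

Let t(s) be the expected number of days to first reach River from state s, with t(River) = 0. Conditioning on the first day:
t(Hillside) = 1 + 0.2·t(Hillside) + 0.3·t(Marsh)
t(Marsh) = 1 + 0.2·t(Hillside) + 0.6·t(Marsh)
Solving: t(Hillside) = 2.6923, t(Marsh) = 3.8462.
Expected days from Hillside to River: 2.6923.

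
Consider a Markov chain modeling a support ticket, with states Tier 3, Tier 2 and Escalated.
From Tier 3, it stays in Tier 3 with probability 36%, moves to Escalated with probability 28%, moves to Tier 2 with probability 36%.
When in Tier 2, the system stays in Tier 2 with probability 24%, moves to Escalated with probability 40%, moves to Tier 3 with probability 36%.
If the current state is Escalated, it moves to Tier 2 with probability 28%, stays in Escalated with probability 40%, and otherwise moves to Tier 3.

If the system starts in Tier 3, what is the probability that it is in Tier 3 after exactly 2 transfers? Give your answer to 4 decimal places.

Sum over the intermediate state after 1 transfer:
P = P(Tier 3→Tier 3)·P(Tier 3→Tier 3) + P(Tier 3→Tier 2)·P(Tier 2→Tier 3) + P(Tier 3→Escalated)·P(Escalated→Tier 3)
  = 0.36×0.36 + 0.36×0.36 + 0.28×0.32
  = 0.1296 + 0.1296 + 0.0896 = 0.3488

0.3488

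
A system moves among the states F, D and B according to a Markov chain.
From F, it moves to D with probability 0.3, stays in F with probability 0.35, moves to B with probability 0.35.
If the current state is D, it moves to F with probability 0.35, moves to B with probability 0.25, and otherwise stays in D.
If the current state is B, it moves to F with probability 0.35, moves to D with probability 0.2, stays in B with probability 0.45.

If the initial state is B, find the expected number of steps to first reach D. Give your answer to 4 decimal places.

Let t(s) be the expected number of steps to first reach D from state s, with t(D) = 0. Conditioning on the first step:
t(F) = 1 + 0.35·t(F) + 0.35·t(B)
t(B) = 1 + 0.35·t(F) + 0.45·t(B)
Solving: t(F) = 3.8298, t(B) = 4.2553.
Expected steps from B to D: 4.2553.

4.2553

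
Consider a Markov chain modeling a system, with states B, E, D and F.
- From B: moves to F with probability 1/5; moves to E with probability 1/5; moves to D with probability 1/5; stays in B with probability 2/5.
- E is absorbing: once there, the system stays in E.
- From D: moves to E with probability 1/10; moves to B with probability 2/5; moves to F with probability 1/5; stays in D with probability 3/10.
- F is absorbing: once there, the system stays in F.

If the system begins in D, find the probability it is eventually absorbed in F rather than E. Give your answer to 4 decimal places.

0.5882

Let h(s) be the probability of absorption at F starting from transient state s. Then h(F) = 1 and h(E) = 0. By first-step analysis:
h(B) = 0.4·h(B) + 0.2·0 + 0.2·h(D) + 0.2·1
h(D) = 0.4·h(B) + 0.1·0 + 0.3·h(D) + 0.2·1
Solving: h(B) = 0.5294, h(D) = 0.5882.
Starting from D, the probability is 0.5882.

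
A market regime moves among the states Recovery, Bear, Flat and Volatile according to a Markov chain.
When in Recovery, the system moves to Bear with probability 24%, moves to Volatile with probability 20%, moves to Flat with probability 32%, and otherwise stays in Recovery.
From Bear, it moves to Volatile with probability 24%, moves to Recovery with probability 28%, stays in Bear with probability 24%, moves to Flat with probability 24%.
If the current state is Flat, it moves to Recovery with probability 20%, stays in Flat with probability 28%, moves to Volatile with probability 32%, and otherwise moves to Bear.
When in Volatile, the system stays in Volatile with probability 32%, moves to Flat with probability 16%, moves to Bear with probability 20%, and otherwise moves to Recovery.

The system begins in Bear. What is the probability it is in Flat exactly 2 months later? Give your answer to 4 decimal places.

0.2528

Propagate the distribution vector 2 months from Bear.
After 0 months: (0.0000, 1.0000, 0.0000, 0.0000)
After 1 month: (0.2800, 0.2400, 0.2400, 0.2400)
After 2 months: (0.2592, 0.2208, 0.2528, 0.2672)
P(in Flat after 2 months) = 0.2528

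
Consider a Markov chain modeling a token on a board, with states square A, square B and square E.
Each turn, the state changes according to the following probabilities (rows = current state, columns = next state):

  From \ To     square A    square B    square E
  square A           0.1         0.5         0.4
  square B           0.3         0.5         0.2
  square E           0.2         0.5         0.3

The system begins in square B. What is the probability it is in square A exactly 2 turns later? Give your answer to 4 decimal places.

Sum over the intermediate state after 1 turn:
P = P(square B→square A)·P(square A→square A) + P(square B→square B)·P(square B→square A) + P(square B→square E)·P(square E→square A)
  = 0.3×0.1 + 0.5×0.3 + 0.2×0.2
  = 0.0300 + 0.1500 + 0.0400 = 0.2200

0.2200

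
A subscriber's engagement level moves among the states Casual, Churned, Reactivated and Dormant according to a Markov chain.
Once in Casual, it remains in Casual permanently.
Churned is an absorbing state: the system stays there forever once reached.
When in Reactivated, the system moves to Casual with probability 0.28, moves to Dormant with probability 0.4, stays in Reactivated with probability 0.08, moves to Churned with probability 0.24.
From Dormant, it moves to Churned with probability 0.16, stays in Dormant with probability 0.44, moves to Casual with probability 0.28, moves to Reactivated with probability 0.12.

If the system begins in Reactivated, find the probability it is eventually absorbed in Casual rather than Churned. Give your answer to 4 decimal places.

Let h(s) be the probability of absorption at Casual starting from transient state s. Then h(Casual) = 1 and h(Churned) = 0. By first-step analysis:
h(Reactivated) = 0.28·1 + 0.24·0 + 0.08·h(Reactivated) + 0.4·h(Dormant)
h(Dormant) = 0.28·1 + 0.16·0 + 0.12·h(Reactivated) + 0.44·h(Dormant)
Solving: h(Reactivated) = 0.5753, h(Dormant) = 0.6233.
Starting from Reactivated, the probability is 0.5753.

0.5753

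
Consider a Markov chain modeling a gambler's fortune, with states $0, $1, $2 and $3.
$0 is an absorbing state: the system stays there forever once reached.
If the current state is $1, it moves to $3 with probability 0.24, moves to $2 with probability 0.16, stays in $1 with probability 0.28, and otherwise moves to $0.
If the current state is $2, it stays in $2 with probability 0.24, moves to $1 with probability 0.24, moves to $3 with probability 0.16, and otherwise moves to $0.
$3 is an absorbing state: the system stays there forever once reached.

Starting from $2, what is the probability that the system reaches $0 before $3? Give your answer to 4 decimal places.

Let h(s) be the probability of absorption at $0 starting from transient state s. Then h($0) = 1 and h($3) = 0. By first-step analysis:
h($1) = 0.32·1 + 0.28·h($1) + 0.16·h($2) + 0.24·0
h($2) = 0.36·1 + 0.24·h($1) + 0.24·h($2) + 0.16·0
Solving: h($1) = 0.5912, h($2) = 0.6604.
Starting from $2, the probability is 0.6604.

0.6604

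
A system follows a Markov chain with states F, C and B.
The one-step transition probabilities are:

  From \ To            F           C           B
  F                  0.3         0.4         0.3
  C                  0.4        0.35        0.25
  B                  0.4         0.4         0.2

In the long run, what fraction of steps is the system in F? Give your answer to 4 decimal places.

0.3636

Let the stationary distribution be π with π = πP and π_1 + π_2 + π_3 = 1.
π_1 = 0.3·π_1 + 0.4·π_2 + 0.4·π_3
π_2 = 0.4·π_1 + 0.35·π_2 + 0.4·π_3
Solving with the normalization constraint gives π = (0.3636, 0.3810, 0.2554).
So the stationary probability of F is 0.3636.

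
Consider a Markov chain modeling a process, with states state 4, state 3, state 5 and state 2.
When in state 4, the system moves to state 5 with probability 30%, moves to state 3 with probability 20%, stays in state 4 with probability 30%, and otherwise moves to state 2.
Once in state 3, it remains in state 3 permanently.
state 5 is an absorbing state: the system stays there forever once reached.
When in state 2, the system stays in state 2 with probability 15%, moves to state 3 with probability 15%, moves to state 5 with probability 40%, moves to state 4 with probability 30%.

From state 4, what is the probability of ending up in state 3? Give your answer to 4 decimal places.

0.3738

Let h(s) be the probability of absorption at state 3 starting from transient state s. Then h(state 3) = 1 and h(state 5) = 0. By first-step analysis:
h(state 4) = 0.3·h(state 4) + 0.2·1 + 0.3·0 + 0.2·h(state 2)
h(state 2) = 0.3·h(state 4) + 0.15·1 + 0.4·0 + 0.15·h(state 2)
Solving: h(state 4) = 0.3738, h(state 2) = 0.3084.
Starting from state 4, the probability is 0.3738.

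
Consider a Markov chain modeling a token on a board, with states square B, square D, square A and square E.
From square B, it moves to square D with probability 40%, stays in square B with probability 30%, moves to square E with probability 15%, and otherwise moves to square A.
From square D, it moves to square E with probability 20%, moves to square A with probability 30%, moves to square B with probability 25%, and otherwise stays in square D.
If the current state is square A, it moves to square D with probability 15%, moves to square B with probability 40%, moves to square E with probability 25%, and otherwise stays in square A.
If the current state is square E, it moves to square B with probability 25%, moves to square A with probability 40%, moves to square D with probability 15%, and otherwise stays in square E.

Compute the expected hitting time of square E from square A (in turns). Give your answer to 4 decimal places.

Let t(s) be the expected number of turns to first reach square E from state s, with t(square E) = 0. Conditioning on the first turn:
t(square B) = 1 + 0.3·t(square B) + 0.4·t(square D) + 0.15·t(square A)
t(square D) = 1 + 0.25·t(square B) + 0.25·t(square D) + 0.3·t(square A)
t(square A) = 1 + 0.4·t(square B) + 0.15·t(square D) + 0.2·t(square A)
Solving: t(square B) = 5.3842, t(square D) = 5.0864, t(square A) = 4.8958.
Expected turns from square A to square E: 4.8958.

4.8958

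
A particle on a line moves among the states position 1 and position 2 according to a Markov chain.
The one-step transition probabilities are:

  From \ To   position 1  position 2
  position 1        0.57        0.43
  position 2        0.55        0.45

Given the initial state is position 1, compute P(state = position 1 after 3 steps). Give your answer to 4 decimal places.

0.5612

Propagate the distribution vector 3 steps from position 1.
After 0 steps: (1.0000, 0.0000)
After 1 step: (0.5700, 0.4300)
After 2 steps: (0.5614, 0.4386)
After 3 steps: (0.5612, 0.4388)
P(in position 1 after 3 steps) = 0.5612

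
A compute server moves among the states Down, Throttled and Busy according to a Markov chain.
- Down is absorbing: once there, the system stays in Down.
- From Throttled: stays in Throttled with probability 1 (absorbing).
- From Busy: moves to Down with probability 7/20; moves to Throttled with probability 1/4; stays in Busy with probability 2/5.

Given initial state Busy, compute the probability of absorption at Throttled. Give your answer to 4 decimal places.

0.4167

Let h(s) be the probability of absorption at Throttled starting from transient state s. Then h(Throttled) = 1 and h(Down) = 0. By first-step analysis:
h(Busy) = 0.35·0 + 0.25·1 + 0.4·h(Busy)
Solving: h(Busy) = 0.4167.
Starting from Busy, the probability is 0.4167.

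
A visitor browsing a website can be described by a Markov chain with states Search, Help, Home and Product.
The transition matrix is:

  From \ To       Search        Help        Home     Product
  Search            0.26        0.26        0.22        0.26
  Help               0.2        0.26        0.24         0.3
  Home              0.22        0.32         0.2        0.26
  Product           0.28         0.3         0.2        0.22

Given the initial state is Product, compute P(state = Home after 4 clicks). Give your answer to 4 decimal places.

0.2161

Propagate the distribution vector 4 clicks from Product.
After 0 clicks: (0.0000, 0.0000, 0.0000, 1.0000)
After 1 click: (0.2800, 0.3000, 0.2000, 0.2200)
After 2 clicks: (0.2384, 0.2808, 0.2176, 0.2632)
After 3 clicks: (0.2397, 0.2836, 0.2160, 0.2607)
After 4 clicks: (0.2396, 0.2834, 0.2161, 0.2609)
P(in Home after 4 clicks) = 0.2161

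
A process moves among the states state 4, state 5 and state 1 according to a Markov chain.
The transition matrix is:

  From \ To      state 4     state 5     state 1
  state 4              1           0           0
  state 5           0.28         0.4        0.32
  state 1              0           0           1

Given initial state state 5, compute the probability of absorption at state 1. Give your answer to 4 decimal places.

0.5333

Let h(s) be the probability of absorption at state 1 starting from transient state s. Then h(state 1) = 1 and h(state 4) = 0. By first-step analysis:
h(state 5) = 0.28·0 + 0.4·h(state 5) + 0.32·1
Solving: h(state 5) = 0.5333.
Starting from state 5, the probability is 0.5333.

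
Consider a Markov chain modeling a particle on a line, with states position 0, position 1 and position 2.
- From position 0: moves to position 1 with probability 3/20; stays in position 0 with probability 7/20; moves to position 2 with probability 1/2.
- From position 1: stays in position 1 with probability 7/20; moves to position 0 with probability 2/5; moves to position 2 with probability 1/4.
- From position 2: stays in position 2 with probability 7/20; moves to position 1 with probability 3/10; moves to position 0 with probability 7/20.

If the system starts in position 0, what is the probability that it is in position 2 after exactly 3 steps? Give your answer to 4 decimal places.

0.3781

Propagate the distribution vector 3 steps from position 0.
After 0 steps: (1.0000, 0.0000, 0.0000)
After 1 step: (0.3500, 0.1500, 0.5000)
After 2 steps: (0.3575, 0.2550, 0.3875)
After 3 steps: (0.3628, 0.2591, 0.3781)
P(in position 2 after 3 steps) = 0.3781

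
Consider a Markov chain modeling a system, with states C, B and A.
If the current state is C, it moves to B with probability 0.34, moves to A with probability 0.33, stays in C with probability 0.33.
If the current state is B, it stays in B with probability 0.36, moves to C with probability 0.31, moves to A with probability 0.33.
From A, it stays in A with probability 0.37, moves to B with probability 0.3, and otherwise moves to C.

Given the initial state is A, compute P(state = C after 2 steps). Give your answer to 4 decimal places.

Sum over the intermediate state after 1 step:
P = P(A→C)·P(C→C) + P(A→B)·P(B→C) + P(A→A)·P(A→C)
  = 0.33×0.33 + 0.3×0.31 + 0.37×0.33
  = 0.1089 + 0.0930 + 0.1221 = 0.3240

0.3240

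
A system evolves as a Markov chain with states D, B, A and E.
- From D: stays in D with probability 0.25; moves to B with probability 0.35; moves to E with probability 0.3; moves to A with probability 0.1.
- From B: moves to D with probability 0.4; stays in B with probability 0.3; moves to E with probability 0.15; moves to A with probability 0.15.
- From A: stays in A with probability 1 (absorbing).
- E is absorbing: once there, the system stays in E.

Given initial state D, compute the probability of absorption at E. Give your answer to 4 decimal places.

Let h(s) be the probability of absorption at E starting from transient state s. Then h(E) = 1 and h(A) = 0. By first-step analysis:
h(D) = 0.25·h(D) + 0.35·h(B) + 0.1·0 + 0.3·1
h(B) = 0.4·h(D) + 0.3·h(B) + 0.15·0 + 0.15·1
Solving: h(D) = 0.6818, h(B) = 0.6039.
Starting from D, the probability is 0.6818.

0.6818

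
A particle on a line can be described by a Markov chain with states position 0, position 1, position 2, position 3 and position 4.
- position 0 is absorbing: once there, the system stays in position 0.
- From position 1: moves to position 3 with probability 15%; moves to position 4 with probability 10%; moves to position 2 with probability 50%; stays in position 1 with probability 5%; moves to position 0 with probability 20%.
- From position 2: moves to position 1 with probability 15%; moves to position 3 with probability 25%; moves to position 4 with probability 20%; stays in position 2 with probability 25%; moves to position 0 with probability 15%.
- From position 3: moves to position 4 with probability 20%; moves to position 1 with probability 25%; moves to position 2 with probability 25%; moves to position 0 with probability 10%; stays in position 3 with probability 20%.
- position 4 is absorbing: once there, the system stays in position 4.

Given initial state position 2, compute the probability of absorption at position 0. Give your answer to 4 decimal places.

0.4431

Let h(s) be the probability of absorption at position 0 starting from transient state s. Then h(position 0) = 1 and h(position 4) = 0. By first-step analysis:
h(position 1) = 0.2·1 + 0.05·h(position 1) + 0.5·h(position 2) + 0.15·h(position 3) + 0.1·0
h(position 2) = 0.15·1 + 0.15·h(position 1) + 0.25·h(position 2) + 0.25·h(position 3) + 0.2·0
h(position 3) = 0.1·1 + 0.25·h(position 1) + 0.25·h(position 2) + 0.2·h(position 3) + 0.2·0
Solving: h(position 1) = 0.5105, h(position 2) = 0.4431, h(position 3) = 0.4230.
Starting from position 2, the probability is 0.4431.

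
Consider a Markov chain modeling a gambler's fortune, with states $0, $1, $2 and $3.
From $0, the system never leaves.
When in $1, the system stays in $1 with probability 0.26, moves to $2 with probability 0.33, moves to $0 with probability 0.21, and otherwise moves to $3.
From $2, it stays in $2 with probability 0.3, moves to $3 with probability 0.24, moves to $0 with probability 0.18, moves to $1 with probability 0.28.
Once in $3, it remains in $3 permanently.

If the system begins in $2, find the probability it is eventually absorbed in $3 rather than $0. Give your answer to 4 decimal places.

Let h(s) be the probability of absorption at $3 starting from transient state s. Then h($3) = 1 and h($0) = 0. By first-step analysis:
h($1) = 0.21·0 + 0.26·h($1) + 0.33·h($2) + 0.2·1
h($2) = 0.18·0 + 0.28·h($1) + 0.3·h($2) + 0.24·1
Solving: h($1) = 0.5150, h($2) = 0.5489.
Starting from $2, the probability is 0.5489.

0.5489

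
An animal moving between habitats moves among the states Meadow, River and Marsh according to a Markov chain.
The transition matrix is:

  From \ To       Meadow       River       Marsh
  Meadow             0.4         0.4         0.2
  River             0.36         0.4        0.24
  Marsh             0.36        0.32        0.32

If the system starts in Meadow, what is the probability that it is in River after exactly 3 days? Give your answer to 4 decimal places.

Propagate the distribution vector 3 days from Meadow.
After 0 days: (1.0000, 0.0000, 0.0000)
After 1 day: (0.4000, 0.4000, 0.2000)
After 2 days: (0.3760, 0.3840, 0.2400)
After 3 days: (0.3750, 0.3808, 0.2442)
P(in River after 3 days) = 0.3808

0.3808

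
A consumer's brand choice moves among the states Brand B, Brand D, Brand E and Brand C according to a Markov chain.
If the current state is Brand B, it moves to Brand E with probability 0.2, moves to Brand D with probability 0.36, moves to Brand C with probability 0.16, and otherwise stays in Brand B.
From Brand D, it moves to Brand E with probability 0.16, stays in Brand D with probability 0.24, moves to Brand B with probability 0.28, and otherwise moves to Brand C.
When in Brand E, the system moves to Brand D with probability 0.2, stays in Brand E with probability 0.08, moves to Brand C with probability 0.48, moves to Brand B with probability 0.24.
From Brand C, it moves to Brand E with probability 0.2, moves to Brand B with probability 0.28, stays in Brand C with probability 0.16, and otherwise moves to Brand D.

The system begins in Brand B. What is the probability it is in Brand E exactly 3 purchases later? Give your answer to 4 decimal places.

Propagate the distribution vector 3 purchases from Brand B.
After 0 purchases: (1.0000, 0.0000, 0.0000, 0.0000)
After 1 purchase: (0.2800, 0.3600, 0.2000, 0.1600)
After 2 purchases: (0.2720, 0.2848, 0.1616, 0.2816)
After 3 purchases: (0.2735, 0.3000, 0.1692, 0.2573)
P(in Brand E after 3 purchases) = 0.1692

0.1692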